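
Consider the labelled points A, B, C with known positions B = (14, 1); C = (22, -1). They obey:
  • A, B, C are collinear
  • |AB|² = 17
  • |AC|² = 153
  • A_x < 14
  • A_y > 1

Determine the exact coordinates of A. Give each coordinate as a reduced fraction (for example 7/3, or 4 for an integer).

A = (10, 2)

1. A_x = 10  [[A, B, C are collinear ⇒ 2x+8y-36=0] ∩ [|A−(14, 1)|²=17]]
2. A_y = 2  [[A, B, C are collinear ⇒ 2x+8y-36=0] ∩ [|A−(14, 1)|²=17]]
   so A = (10, 2)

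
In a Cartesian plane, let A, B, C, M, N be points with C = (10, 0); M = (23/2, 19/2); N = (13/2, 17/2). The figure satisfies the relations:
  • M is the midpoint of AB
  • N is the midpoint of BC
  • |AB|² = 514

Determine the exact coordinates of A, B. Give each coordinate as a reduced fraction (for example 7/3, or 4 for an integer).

A = (20, 2)
B = (3, 17)

1. B_x = 3  [B = 2·N−C = 2·(13/2, 17/2)−(10, 0)]
2. B_y = 17  [B = 2·N−C = 2·(13/2, 17/2)−(10, 0)]
   so B = (3, 17)
3. A_x = 20  [A = 2·M−B = 2·(23/2, 19/2)−(3, 17)]
4. A_y = 2  [A = 2·M−B = 2·(23/2, 19/2)−(3, 17)]
   so A = (20, 2)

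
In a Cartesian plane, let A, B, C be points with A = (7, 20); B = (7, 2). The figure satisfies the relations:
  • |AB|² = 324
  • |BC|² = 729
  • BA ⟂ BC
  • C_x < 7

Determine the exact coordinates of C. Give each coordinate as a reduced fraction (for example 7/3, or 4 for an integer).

1. C_x = -20  [[BA ⟂ BC ⇒ 18y-36=0] ∩ [|C−(7, 2)|²=729]]
2. C_y = 2  [[BA ⟂ BC ⇒ 18y-36=0] ∩ [|C−(7, 2)|²=729]]
   so C = (-20, 2)

C = (-20, 2)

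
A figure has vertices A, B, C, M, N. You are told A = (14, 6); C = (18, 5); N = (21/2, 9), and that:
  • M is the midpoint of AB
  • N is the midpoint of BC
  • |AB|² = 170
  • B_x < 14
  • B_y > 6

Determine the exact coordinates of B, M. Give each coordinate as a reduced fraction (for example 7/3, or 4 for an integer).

1. B_x = 3  [B = 2·N−C = 2·(21/2, 9)−(18, 5)]
2. B_y = 13  [B = 2·N−C = 2·(21/2, 9)−(18, 5)]
   so B = (3, 13)
3. M_x = 17/2  [2·M = A+B = (14, 6)+(3, 13)]
4. M_y = 19/2  [2·M = A+B = (14, 6)+(3, 13)]
   so M = (17/2, 19/2)

B = (3, 13)
M = (17/2, 19/2)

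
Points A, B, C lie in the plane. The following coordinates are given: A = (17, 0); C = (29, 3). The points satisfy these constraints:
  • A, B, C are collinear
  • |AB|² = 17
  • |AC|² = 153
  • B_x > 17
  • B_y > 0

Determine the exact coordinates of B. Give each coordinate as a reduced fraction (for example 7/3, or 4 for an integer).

1. B_x = 21  [[A, B, C are collinear ⇒ 3x-12y-51=0] ∩ [|B−(17, 0)|²=17]]
2. B_y = 1  [[A, B, C are collinear ⇒ 3x-12y-51=0] ∩ [|B−(17, 0)|²=17]]
   so B = (21, 1)

B = (21, 1)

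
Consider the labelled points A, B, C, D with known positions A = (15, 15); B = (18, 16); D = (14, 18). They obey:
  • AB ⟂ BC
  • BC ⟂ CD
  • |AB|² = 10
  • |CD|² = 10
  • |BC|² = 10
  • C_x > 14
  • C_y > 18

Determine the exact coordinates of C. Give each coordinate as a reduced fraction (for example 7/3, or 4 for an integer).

C = (17, 19)

1. C_x = 17  [[AB ⟂ BC ⇒ 3x+1y-70=0] ∩ [|C−(14, 18)|²=10]]
2. C_y = 19  [[AB ⟂ BC ⇒ 3x+1y-70=0] ∩ [|C−(14, 18)|²=10]]
   so C = (17, 19)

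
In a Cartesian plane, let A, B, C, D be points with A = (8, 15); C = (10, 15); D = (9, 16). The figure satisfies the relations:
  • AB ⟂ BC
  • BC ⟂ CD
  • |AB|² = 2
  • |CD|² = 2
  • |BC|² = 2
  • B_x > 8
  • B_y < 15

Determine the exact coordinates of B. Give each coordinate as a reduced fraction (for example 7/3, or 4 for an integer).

B = (9, 14)

1. B_x = 9  [[BC ⟂ CD ⇒ 1x-1y+5=0] ∩ [|B−(8, 15)|²=2]]
2. B_y = 14  [[BC ⟂ CD ⇒ 1x-1y+5=0] ∩ [|B−(8, 15)|²=2]]
   so B = (9, 14)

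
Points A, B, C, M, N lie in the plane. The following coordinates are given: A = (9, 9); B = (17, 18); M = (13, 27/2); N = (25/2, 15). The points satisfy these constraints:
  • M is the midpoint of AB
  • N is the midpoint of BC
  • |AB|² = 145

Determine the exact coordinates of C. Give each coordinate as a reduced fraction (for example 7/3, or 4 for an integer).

C = (8, 12)

1. C_x = 8  [C = 2·N−B = 2·(25/2, 15)−(17, 18)]
2. C_y = 12  [C = 2·N−B = 2·(25/2, 15)−(17, 18)]
   so C = (8, 12)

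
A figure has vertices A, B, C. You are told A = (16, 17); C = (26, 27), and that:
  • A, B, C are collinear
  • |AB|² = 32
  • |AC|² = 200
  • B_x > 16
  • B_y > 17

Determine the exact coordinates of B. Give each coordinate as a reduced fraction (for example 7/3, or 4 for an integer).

1. B_x = 20  [[A, B, C are collinear ⇒ 10x-10y+10=0] ∩ [|B−(16, 17)|²=32]]
2. B_y = 21  [[A, B, C are collinear ⇒ 10x-10y+10=0] ∩ [|B−(16, 17)|²=32]]
   so B = (20, 21)

B = (20, 21)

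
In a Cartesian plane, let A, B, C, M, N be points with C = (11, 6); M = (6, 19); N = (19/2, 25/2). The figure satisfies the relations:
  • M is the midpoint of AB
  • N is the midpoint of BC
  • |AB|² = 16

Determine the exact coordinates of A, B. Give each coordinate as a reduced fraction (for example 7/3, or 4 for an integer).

1. B_x = 8  [B = 2·N−C = 2·(19/2, 25/2)−(11, 6)]
2. B_y = 19  [B = 2·N−C = 2·(19/2, 25/2)−(11, 6)]
   so B = (8, 19)
3. A_x = 4  [A = 2·M−B = 2·(6, 19)−(8, 19)]
4. A_y = 19  [A = 2·M−B = 2·(6, 19)−(8, 19)]
   so A = (4, 19)

A = (4, 19)
B = (8, 19)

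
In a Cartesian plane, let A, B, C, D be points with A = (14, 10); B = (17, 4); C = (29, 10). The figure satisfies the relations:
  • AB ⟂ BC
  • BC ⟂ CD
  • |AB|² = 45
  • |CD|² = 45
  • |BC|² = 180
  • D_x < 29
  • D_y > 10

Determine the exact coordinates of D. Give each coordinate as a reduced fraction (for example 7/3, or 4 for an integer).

1. D_x = 26  [[BC ⟂ CD ⇒ 12x+6y-408=0] ∩ [|D−(29, 10)|²=45]]
2. D_y = 16  [[BC ⟂ CD ⇒ 12x+6y-408=0] ∩ [|D−(29, 10)|²=45]]
   so D = (26, 16)

D = (26, 16)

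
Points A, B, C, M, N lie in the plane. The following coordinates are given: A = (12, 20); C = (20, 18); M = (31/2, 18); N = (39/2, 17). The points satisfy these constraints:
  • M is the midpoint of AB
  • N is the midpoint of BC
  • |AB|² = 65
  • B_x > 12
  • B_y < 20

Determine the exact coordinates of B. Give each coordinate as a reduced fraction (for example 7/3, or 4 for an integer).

B = (19, 16)

1. B_x = 19  [B = 2·M−A = 2·(31/2, 18)−(12, 20)]
2. B_y = 16  [B = 2·M−A = 2·(31/2, 18)−(12, 20)]
   so B = (19, 16)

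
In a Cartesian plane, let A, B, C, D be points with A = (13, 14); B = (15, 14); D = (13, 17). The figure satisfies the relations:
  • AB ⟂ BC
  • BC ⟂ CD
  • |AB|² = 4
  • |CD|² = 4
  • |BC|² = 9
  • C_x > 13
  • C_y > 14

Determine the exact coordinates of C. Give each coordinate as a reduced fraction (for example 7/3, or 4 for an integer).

1. C_x = 15  [[AB ⟂ BC ⇒ 2x-30=0] ∩ [|C−(13, 17)|²=4]]
2. C_y = 17  [[AB ⟂ BC ⇒ 2x-30=0] ∩ [|C−(13, 17)|²=4]]
   so C = (15, 17)

C = (15, 17)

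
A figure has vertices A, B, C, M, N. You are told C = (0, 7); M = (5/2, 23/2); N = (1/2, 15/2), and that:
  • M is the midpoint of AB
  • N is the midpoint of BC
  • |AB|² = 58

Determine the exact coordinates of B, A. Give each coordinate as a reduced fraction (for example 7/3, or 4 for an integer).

1. B_x = 1  [B = 2·N−C = 2·(1/2, 15/2)−(0, 7)]
2. B_y = 8  [B = 2·N−C = 2·(1/2, 15/2)−(0, 7)]
   so B = (1, 8)
3. A_x = 4  [A = 2·M−B = 2·(5/2, 23/2)−(1, 8)]
4. A_y = 15  [A = 2·M−B = 2·(5/2, 23/2)−(1, 8)]
   so A = (4, 15)

B = (1, 8)
A = (4, 15)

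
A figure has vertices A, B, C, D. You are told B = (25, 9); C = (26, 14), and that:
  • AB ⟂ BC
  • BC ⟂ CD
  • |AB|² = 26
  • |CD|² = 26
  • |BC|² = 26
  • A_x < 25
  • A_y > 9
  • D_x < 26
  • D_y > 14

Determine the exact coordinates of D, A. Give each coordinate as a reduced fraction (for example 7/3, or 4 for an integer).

1. D_x = 21  [[BC ⟂ CD ⇒ 1x+5y-96=0] ∩ [|D−(26, 14)|²=26]]
2. D_y = 15  [[BC ⟂ CD ⇒ 1x+5y-96=0] ∩ [|D−(26, 14)|²=26]]
   so D = (21, 15)
3. A_x = 20  [[AB ⟂ BC ⇒ -1x-5y+70=0] ∩ [|A−(25, 9)|²=26]]
4. A_y = 10  [[AB ⟂ BC ⇒ -1x-5y+70=0] ∩ [|A−(25, 9)|²=26]]
   so A = (20, 10)

D = (21, 15)
A = (20, 10)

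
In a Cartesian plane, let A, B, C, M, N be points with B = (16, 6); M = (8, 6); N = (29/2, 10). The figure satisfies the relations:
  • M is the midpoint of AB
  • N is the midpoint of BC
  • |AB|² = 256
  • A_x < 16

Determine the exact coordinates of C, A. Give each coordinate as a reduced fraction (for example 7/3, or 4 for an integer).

C = (13, 14)
A = (0, 6)

1. A_x = 0  [A = 2·M−B = 2·(8, 6)−(16, 6)]
2. A_y = 6  [A = 2·M−B = 2·(8, 6)−(16, 6)]
   so A = (0, 6)
3. C_x = 13  [C = 2·N−B = 2·(29/2, 10)−(16, 6)]
4. C_y = 14  [C = 2·N−B = 2·(29/2, 10)−(16, 6)]
   so C = (13, 14)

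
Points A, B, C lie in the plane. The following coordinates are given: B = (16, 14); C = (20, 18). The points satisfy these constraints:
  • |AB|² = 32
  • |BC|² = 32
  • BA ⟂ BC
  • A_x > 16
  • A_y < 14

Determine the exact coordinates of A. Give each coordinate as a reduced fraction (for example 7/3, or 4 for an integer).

A = (20, 10)

1. A_x = 20  [[BA ⟂ BC ⇒ 4x+4y-120=0] ∩ [|A−(16, 14)|²=32]]
2. A_y = 10  [[BA ⟂ BC ⇒ 4x+4y-120=0] ∩ [|A−(16, 14)|²=32]]
   so A = (20, 10)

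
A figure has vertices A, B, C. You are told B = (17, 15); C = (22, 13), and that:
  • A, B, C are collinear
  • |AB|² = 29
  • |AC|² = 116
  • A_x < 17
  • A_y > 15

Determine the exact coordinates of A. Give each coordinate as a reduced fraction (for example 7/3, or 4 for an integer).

A = (12, 17)

1. A_x = 12  [[A, B, C are collinear ⇒ 2x+5y-109=0] ∩ [|A−(17, 15)|²=29]]
2. A_y = 17  [[A, B, C are collinear ⇒ 2x+5y-109=0] ∩ [|A−(17, 15)|²=29]]
   so A = (12, 17)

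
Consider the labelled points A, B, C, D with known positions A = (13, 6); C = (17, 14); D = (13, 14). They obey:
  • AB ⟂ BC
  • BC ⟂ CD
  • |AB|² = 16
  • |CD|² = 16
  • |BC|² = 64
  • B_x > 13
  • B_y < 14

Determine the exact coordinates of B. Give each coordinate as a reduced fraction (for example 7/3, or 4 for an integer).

B = (17, 6)

1. B_x = 17  [[BC ⟂ CD ⇒ 4x-68=0] ∩ [|B−(13, 6)|²=16]]
2. B_y = 6  [[BC ⟂ CD ⇒ 4x-68=0] ∩ [|B−(13, 6)|²=16]]
   so B = (17, 6)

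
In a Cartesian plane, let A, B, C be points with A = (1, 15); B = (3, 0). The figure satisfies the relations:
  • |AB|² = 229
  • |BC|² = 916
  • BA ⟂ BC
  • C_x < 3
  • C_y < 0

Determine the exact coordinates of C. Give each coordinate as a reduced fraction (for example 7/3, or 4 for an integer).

C = (-27, -4)

1. C_x = -27  [[BA ⟂ BC ⇒ -2x+15y+6=0] ∩ [|C−(3, 0)|²=916]]
2. C_y = -4  [[BA ⟂ BC ⇒ -2x+15y+6=0] ∩ [|C−(3, 0)|²=916]]
   so C = (-27, -4)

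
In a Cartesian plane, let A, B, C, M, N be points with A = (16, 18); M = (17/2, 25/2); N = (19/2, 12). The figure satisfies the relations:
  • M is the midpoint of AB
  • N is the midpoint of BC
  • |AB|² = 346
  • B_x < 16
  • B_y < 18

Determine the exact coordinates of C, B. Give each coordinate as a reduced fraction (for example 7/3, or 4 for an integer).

1. B_x = 1  [B = 2·M−A = 2·(17/2, 25/2)−(16, 18)]
2. B_y = 7  [B = 2·M−A = 2·(17/2, 25/2)−(16, 18)]
   so B = (1, 7)
3. C_x = 18  [C = 2·N−B = 2·(19/2, 12)−(1, 7)]
4. C_y = 17  [C = 2·N−B = 2·(19/2, 12)−(1, 7)]
   so C = (18, 17)

C = (18, 17)
B = (1, 7)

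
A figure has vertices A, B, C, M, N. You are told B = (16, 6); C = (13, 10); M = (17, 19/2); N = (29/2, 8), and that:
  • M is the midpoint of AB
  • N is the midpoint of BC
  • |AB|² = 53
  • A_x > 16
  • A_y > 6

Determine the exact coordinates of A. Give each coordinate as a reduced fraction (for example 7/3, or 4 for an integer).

A = (18, 13)

1. A_x = 18  [A = 2·M−B = 2·(17, 19/2)−(16, 6)]
2. A_y = 13  [A = 2·M−B = 2·(17, 19/2)−(16, 6)]
   so A = (18, 13)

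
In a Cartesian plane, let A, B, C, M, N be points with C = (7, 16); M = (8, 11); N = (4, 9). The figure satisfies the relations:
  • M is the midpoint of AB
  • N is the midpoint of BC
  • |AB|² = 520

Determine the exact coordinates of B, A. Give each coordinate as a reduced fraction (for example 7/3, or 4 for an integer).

B = (1, 2)
A = (15, 20)

1. B_x = 1  [B = 2·N−C = 2·(4, 9)−(7, 16)]
2. B_y = 2  [B = 2·N−C = 2·(4, 9)−(7, 16)]
   so B = (1, 2)
3. A_x = 15  [A = 2·M−B = 2·(8, 11)−(1, 2)]
4. A_y = 20  [A = 2·M−B = 2·(8, 11)−(1, 2)]
   so A = (15, 20)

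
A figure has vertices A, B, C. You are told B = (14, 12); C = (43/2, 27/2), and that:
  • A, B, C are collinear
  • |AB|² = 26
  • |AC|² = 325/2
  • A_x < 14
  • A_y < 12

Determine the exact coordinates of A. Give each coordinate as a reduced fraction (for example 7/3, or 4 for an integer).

1. A_x = 9  [[A, B, C are collinear ⇒ -3/2x+15/2y-69=0] ∩ [|A−(14, 12)|²=26]]
2. A_y = 11  [[A, B, C are collinear ⇒ -3/2x+15/2y-69=0] ∩ [|A−(14, 12)|²=26]]
   so A = (9, 11)

A = (9, 11)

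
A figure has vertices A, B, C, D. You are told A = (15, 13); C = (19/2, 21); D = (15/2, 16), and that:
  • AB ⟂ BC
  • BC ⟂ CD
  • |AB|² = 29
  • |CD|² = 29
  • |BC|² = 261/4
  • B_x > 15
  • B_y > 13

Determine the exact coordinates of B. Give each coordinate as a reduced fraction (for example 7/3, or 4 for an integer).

B = (17, 18)

1. B_x = 17  [[BC ⟂ CD ⇒ 2x+5y-124=0] ∩ [|B−(15, 13)|²=29]]
2. B_y = 18  [[BC ⟂ CD ⇒ 2x+5y-124=0] ∩ [|B−(15, 13)|²=29]]
   so B = (17, 18)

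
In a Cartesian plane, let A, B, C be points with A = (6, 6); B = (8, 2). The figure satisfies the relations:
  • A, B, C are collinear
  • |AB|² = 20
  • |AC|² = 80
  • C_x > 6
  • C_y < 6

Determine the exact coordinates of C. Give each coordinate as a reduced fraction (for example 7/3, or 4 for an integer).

1. C_x = 10  [[A, B, C are collinear ⇒ 4x+2y-36=0] ∩ [|C−(6, 6)|²=80]]
2. C_y = -2  [[A, B, C are collinear ⇒ 4x+2y-36=0] ∩ [|C−(6, 6)|²=80]]
   so C = (10, -2)

C = (10, -2)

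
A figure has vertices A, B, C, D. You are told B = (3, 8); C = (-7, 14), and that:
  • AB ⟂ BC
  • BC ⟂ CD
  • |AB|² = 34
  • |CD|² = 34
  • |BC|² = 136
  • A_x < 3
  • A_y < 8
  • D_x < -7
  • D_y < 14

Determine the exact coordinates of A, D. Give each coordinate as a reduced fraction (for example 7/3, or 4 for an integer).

A = (0, 3)
D = (-10, 9)

1. A_x = 0  [[AB ⟂ BC ⇒ 10x-6y+18=0] ∩ [|A−(3, 8)|²=34]]
2. A_y = 3  [[AB ⟂ BC ⇒ 10x-6y+18=0] ∩ [|A−(3, 8)|²=34]]
   so A = (0, 3)
3. D_x = -10  [[BC ⟂ CD ⇒ -10x+6y-154=0] ∩ [|D−(-7, 14)|²=34]]
4. D_y = 9  [[BC ⟂ CD ⇒ -10x+6y-154=0] ∩ [|D−(-7, 14)|²=34]]
   so D = (-10, 9)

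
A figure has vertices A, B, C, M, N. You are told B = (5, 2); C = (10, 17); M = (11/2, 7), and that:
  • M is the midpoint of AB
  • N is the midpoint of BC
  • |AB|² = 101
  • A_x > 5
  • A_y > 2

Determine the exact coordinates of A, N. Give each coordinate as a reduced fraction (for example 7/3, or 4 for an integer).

1. A_x = 6  [A = 2·M−B = 2·(11/2, 7)−(5, 2)]
2. A_y = 12  [A = 2·M−B = 2·(11/2, 7)−(5, 2)]
   so A = (6, 12)
3. N_x = 15/2  [2·N = B+C = (5, 2)+(10, 17)]
4. N_y = 19/2  [2·N = B+C = (5, 2)+(10, 17)]
   so N = (15/2, 19/2)

A = (6, 12)
N = (15/2, 19/2)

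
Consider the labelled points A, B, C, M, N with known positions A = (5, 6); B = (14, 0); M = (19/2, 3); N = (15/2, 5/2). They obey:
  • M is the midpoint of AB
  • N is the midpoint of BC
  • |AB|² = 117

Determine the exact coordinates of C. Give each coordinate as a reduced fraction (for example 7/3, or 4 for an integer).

1. C_x = 1  [C = 2·N−B = 2·(15/2, 5/2)−(14, 0)]
2. C_y = 5  [C = 2·N−B = 2·(15/2, 5/2)−(14, 0)]
   so C = (1, 5)

C = (1, 5)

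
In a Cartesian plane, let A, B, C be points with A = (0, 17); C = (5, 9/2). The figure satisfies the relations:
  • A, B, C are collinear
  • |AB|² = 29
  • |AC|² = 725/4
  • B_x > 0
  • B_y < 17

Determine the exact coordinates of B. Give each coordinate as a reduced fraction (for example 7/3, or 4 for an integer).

B = (2, 12)

1. B_x = 2  [[A, B, C are collinear ⇒ -25/2x-5y+85=0] ∩ [|B−(0, 17)|²=29]]
2. B_y = 12  [[A, B, C are collinear ⇒ -25/2x-5y+85=0] ∩ [|B−(0, 17)|²=29]]
   so B = (2, 12)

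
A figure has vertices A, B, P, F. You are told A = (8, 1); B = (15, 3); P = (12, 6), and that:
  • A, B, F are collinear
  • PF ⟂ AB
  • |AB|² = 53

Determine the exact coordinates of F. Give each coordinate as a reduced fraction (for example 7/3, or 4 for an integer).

F = (690/53, 129/53)

1. F_x = 690/53  [[A, B, F are collinear ⇒ -2x+7y+9=0] ∩ [PF ⟂ AB ⇒ 7x+2y-96=0]]
2. F_y = 129/53  [[A, B, F are collinear ⇒ -2x+7y+9=0] ∩ [PF ⟂ AB ⇒ 7x+2y-96=0]]
   so F = (690/53, 129/53)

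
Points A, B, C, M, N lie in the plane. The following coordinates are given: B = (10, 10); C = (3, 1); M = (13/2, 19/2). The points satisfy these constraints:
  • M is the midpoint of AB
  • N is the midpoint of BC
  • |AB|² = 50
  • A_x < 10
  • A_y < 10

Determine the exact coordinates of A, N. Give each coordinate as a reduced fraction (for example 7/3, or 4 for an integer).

1. A_x = 3  [A = 2·M−B = 2·(13/2, 19/2)−(10, 10)]
2. A_y = 9  [A = 2·M−B = 2·(13/2, 19/2)−(10, 10)]
   so A = (3, 9)
3. N_x = 13/2  [2·N = B+C = (10, 10)+(3, 1)]
4. N_y = 11/2  [2·N = B+C = (10, 10)+(3, 1)]
   so N = (13/2, 11/2)

A = (3, 9)
N = (13/2, 11/2)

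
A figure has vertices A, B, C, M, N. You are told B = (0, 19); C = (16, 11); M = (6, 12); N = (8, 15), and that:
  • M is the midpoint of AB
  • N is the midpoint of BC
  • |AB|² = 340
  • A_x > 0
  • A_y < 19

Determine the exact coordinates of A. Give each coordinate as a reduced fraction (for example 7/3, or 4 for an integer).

A = (12, 5)

1. A_x = 12  [A = 2·M−B = 2·(6, 12)−(0, 19)]
2. A_y = 5  [A = 2·M−B = 2·(6, 12)−(0, 19)]
   so A = (12, 5)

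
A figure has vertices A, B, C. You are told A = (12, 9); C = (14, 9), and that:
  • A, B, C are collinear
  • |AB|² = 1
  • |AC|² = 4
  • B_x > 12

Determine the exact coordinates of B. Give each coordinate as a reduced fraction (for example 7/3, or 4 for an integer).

1. B_x = 13  [[A, B, C are collinear ⇒ -2y+18=0] ∩ [|B−(12, 9)|²=1]]
2. B_y = 9  [[A, B, C are collinear ⇒ -2y+18=0] ∩ [|B−(12, 9)|²=1]]
   so B = (13, 9)

B = (13, 9)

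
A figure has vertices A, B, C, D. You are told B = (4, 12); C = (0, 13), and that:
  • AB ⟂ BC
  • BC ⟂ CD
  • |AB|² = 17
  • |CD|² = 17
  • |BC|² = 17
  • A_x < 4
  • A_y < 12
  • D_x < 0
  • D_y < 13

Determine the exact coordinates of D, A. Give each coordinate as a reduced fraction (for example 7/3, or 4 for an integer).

D = (-1, 9)
A = (3, 8)

1. D_x = -1  [[BC ⟂ CD ⇒ -4x+1y-13=0] ∩ [|D−(0, 13)|²=17]]
2. D_y = 9  [[BC ⟂ CD ⇒ -4x+1y-13=0] ∩ [|D−(0, 13)|²=17]]
   so D = (-1, 9)
3. A_x = 3  [[AB ⟂ BC ⇒ 4x-1y-4=0] ∩ [|A−(4, 12)|²=17]]
4. A_y = 8  [[AB ⟂ BC ⇒ 4x-1y-4=0] ∩ [|A−(4, 12)|²=17]]
   so A = (3, 8)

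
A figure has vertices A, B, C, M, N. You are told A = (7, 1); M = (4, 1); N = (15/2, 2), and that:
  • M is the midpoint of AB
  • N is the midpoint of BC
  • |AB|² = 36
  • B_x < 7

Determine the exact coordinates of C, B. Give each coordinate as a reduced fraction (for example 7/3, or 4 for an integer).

C = (14, 3)
B = (1, 1)

1. B_x = 1  [B = 2·M−A = 2·(4, 1)−(7, 1)]
2. B_y = 1  [B = 2·M−A = 2·(4, 1)−(7, 1)]
   so B = (1, 1)
3. C_x = 14  [C = 2·N−B = 2·(15/2, 2)−(1, 1)]
4. C_y = 3  [C = 2·N−B = 2·(15/2, 2)−(1, 1)]
   so C = (14, 3)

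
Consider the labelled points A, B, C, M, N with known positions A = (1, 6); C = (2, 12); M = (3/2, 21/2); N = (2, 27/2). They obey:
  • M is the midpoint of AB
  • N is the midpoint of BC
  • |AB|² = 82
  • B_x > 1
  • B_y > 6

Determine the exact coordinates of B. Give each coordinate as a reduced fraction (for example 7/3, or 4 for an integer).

1. B_x = 2  [B = 2·M−A = 2·(3/2, 21/2)−(1, 6)]
2. B_y = 15  [B = 2·M−A = 2·(3/2, 21/2)−(1, 6)]
   so B = (2, 15)

B = (2, 15)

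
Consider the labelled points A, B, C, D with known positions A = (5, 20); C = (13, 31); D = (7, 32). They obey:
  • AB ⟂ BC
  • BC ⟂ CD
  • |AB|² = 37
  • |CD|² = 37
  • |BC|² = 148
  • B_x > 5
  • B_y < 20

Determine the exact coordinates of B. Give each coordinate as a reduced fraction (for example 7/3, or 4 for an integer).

B = (11, 19)

1. B_x = 11  [[BC ⟂ CD ⇒ 6x-1y-47=0] ∩ [|B−(5, 20)|²=37]]
2. B_y = 19  [[BC ⟂ CD ⇒ 6x-1y-47=0] ∩ [|B−(5, 20)|²=37]]
   so B = (11, 19)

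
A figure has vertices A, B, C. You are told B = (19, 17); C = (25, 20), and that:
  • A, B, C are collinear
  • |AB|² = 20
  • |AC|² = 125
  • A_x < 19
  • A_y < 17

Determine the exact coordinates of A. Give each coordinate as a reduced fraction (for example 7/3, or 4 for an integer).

A = (15, 15)

1. A_x = 15  [[A, B, C are collinear ⇒ -3x+6y-45=0] ∩ [|A−(19, 17)|²=20]]
2. A_y = 15  [[A, B, C are collinear ⇒ -3x+6y-45=0] ∩ [|A−(19, 17)|²=20]]
   so A = (15, 15)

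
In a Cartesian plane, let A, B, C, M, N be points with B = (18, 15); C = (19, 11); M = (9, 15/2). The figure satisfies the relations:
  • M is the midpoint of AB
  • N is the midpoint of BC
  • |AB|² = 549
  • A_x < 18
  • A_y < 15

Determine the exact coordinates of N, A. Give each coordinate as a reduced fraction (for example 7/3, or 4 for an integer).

1. A_x = 0  [A = 2·M−B = 2·(9, 15/2)−(18, 15)]
2. A_y = 0  [A = 2·M−B = 2·(9, 15/2)−(18, 15)]
   so A = (0, 0)
3. N_x = 37/2  [2·N = B+C = (18, 15)+(19, 11)]
4. N_y = 13  [2·N = B+C = (18, 15)+(19, 11)]
   so N = (37/2, 13)

N = (37/2, 13)
A = (0, 0)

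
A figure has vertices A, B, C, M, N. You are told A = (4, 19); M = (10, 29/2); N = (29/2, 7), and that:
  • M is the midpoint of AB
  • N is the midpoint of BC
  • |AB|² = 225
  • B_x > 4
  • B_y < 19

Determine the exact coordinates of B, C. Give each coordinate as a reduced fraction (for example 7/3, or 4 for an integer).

1. B_x = 16  [B = 2·M−A = 2·(10, 29/2)−(4, 19)]
2. B_y = 10  [B = 2·M−A = 2·(10, 29/2)−(4, 19)]
   so B = (16, 10)
3. C_x = 13  [C = 2·N−B = 2·(29/2, 7)−(16, 10)]
4. C_y = 4  [C = 2·N−B = 2·(29/2, 7)−(16, 10)]
   so C = (13, 4)

B = (16, 10)
C = (13, 4)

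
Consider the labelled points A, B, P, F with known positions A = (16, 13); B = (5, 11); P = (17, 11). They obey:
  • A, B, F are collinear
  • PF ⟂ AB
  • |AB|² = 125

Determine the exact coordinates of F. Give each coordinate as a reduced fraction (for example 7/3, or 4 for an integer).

1. F_x = 2077/125  [[A, B, F are collinear ⇒ 2x-11y+111=0] ∩ [PF ⟂ AB ⇒ -11x-2y+209=0]]
2. F_y = 1639/125  [[A, B, F are collinear ⇒ 2x-11y+111=0] ∩ [PF ⟂ AB ⇒ -11x-2y+209=0]]
   so F = (2077/125, 1639/125)

F = (2077/125, 1639/125)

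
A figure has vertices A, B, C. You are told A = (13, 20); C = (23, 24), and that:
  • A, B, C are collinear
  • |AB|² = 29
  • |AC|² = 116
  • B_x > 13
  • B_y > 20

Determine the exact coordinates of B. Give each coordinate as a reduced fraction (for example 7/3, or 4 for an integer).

B = (18, 22)

1. B_x = 18  [[A, B, C are collinear ⇒ 4x-10y+148=0] ∩ [|B−(13, 20)|²=29]]
2. B_y = 22  [[A, B, C are collinear ⇒ 4x-10y+148=0] ∩ [|B−(13, 20)|²=29]]
   so B = (18, 22)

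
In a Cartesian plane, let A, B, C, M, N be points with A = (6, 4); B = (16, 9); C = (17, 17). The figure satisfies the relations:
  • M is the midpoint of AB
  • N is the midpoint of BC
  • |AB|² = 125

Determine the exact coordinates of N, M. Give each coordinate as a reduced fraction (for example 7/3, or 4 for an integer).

N = (33/2, 13)
M = (11, 13/2)

1. M_x = 11  [2·M = A+B = (6, 4)+(16, 9)]
2. M_y = 13/2  [2·M = A+B = (6, 4)+(16, 9)]
   so M = (11, 13/2)
3. N_x = 33/2  [2·N = B+C = (16, 9)+(17, 17)]
4. N_y = 13  [2·N = B+C = (16, 9)+(17, 17)]
   so N = (33/2, 13)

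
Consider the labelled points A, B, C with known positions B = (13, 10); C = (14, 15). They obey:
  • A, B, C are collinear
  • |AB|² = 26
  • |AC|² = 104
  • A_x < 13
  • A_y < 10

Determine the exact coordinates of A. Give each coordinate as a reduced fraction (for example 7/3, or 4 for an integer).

A = (12, 5)

1. A_x = 12  [[A, B, C are collinear ⇒ -5x+1y+55=0] ∩ [|A−(13, 10)|²=26]]
2. A_y = 5  [[A, B, C are collinear ⇒ -5x+1y+55=0] ∩ [|A−(13, 10)|²=26]]
   so A = (12, 5)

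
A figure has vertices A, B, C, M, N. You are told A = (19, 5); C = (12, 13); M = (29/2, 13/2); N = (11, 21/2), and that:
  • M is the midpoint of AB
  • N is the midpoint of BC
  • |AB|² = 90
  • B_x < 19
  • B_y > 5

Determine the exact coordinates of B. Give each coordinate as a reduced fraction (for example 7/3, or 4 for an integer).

B = (10, 8)

1. B_x = 10  [B = 2·M−A = 2·(29/2, 13/2)−(19, 5)]
2. B_y = 8  [B = 2·M−A = 2·(29/2, 13/2)−(19, 5)]
   so B = (10, 8)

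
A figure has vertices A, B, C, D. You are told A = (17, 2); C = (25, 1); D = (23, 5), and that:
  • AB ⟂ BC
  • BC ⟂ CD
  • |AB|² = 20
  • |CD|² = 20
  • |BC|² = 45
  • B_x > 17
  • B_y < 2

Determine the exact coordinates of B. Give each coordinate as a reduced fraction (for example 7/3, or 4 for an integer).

1. B_x = 19  [[BC ⟂ CD ⇒ 2x-4y-46=0] ∩ [|B−(17, 2)|²=20]]
2. B_y = -2  [[BC ⟂ CD ⇒ 2x-4y-46=0] ∩ [|B−(17, 2)|²=20]]
   so B = (19, -2)

B = (19, -2)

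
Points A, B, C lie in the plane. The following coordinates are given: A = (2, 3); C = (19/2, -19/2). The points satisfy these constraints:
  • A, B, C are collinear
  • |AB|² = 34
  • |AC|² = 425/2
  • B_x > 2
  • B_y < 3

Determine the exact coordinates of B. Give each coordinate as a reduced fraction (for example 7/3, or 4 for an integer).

B = (5, -2)

1. B_x = 5  [[A, B, C are collinear ⇒ -25/2x-15/2y+95/2=0] ∩ [|B−(2, 3)|²=34]]
2. B_y = -2  [[A, B, C are collinear ⇒ -25/2x-15/2y+95/2=0] ∩ [|B−(2, 3)|²=34]]
   so B = (5, -2)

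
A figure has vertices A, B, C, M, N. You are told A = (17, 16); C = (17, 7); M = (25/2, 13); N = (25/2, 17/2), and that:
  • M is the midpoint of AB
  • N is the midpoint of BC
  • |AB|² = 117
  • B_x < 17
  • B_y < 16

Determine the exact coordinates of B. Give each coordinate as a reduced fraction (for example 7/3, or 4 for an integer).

1. B_x = 8  [B = 2·M−A = 2·(25/2, 13)−(17, 16)]
2. B_y = 10  [B = 2·M−A = 2·(25/2, 13)−(17, 16)]
   so B = (8, 10)

B = (8, 10)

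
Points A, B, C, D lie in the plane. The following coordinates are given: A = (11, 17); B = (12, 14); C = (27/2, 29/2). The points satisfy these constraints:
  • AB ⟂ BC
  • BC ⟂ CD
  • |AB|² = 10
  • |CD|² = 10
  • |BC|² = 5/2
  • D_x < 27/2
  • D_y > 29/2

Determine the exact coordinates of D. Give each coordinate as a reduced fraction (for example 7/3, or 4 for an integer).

D = (25/2, 35/2)

1. D_x = 25/2  [[BC ⟂ CD ⇒ 3/2x+1/2y-55/2=0] ∩ [|D−(27/2, 29/2)|²=10]]
2. D_y = 35/2  [[BC ⟂ CD ⇒ 3/2x+1/2y-55/2=0] ∩ [|D−(27/2, 29/2)|²=10]]
   so D = (25/2, 35/2)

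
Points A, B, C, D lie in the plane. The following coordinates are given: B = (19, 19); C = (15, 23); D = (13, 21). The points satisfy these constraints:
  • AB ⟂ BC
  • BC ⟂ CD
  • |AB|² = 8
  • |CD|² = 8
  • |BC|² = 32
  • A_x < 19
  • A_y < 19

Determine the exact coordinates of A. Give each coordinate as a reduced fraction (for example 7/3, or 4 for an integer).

1. A_x = 17  [[AB ⟂ BC ⇒ 4x-4y=0] ∩ [|A−(19, 19)|²=8]]
2. A_y = 17  [[AB ⟂ BC ⇒ 4x-4y=0] ∩ [|A−(19, 19)|²=8]]
   so A = (17, 17)

A = (17, 17)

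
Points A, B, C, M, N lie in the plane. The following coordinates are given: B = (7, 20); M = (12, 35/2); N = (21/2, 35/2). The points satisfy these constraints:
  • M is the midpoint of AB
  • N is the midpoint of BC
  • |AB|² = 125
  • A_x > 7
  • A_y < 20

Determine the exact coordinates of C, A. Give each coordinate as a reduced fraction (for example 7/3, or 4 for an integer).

1. A_x = 17  [A = 2·M−B = 2·(12, 35/2)−(7, 20)]
2. A_y = 15  [A = 2·M−B = 2·(12, 35/2)−(7, 20)]
   so A = (17, 15)
3. C_x = 14  [C = 2·N−B = 2·(21/2, 35/2)−(7, 20)]
4. C_y = 15  [C = 2·N−B = 2·(21/2, 35/2)−(7, 20)]
   so C = (14, 15)

C = (14, 15)
A = (17, 15)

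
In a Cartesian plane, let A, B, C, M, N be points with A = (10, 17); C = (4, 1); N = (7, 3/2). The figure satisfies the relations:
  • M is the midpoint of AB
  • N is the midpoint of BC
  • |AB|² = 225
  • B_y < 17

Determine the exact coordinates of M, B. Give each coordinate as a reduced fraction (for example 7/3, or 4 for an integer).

M = (10, 19/2)
B = (10, 2)

1. B_x = 10  [B = 2·N−C = 2·(7, 3/2)−(4, 1)]
2. B_y = 2  [B = 2·N−C = 2·(7, 3/2)−(4, 1)]
   so B = (10, 2)
3. M_x = 10  [2·M = A+B = (10, 17)+(10, 2)]
4. M_y = 19/2  [2·M = A+B = (10, 17)+(10, 2)]
   so M = (10, 19/2)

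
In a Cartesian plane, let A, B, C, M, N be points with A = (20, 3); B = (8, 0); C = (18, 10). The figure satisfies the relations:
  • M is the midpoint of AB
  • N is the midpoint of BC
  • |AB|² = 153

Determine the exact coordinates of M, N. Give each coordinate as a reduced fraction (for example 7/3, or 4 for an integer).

1. M_x = 14  [2·M = A+B = (20, 3)+(8, 0)]
2. M_y = 3/2  [2·M = A+B = (20, 3)+(8, 0)]
   so M = (14, 3/2)
3. N_x = 13  [2·N = B+C = (8, 0)+(18, 10)]
4. N_y = 5  [2·N = B+C = (8, 0)+(18, 10)]
   so N = (13, 5)

M = (14, 3/2)
N = (13, 5)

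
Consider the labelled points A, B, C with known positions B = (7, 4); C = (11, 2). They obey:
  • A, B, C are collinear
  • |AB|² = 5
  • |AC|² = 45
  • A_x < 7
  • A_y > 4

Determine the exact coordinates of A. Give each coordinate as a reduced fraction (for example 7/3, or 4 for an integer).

1. A_x = 5  [[A, B, C are collinear ⇒ 2x+4y-30=0] ∩ [|A−(7, 4)|²=5]]
2. A_y = 5  [[A, B, C are collinear ⇒ 2x+4y-30=0] ∩ [|A−(7, 4)|²=5]]
   so A = (5, 5)

A = (5, 5)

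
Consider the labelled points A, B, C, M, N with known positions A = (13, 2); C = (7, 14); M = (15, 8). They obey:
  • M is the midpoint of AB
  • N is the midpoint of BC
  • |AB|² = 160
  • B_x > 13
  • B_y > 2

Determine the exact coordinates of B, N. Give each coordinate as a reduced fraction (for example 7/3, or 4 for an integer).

B = (17, 14)
N = (12, 14)

1. B_x = 17  [B = 2·M−A = 2·(15, 8)−(13, 2)]
2. B_y = 14  [B = 2·M−A = 2·(15, 8)−(13, 2)]
   so B = (17, 14)
3. N_x = 12  [2·N = B+C = (17, 14)+(7, 14)]
4. N_y = 14  [2·N = B+C = (17, 14)+(7, 14)]
   so N = (12, 14)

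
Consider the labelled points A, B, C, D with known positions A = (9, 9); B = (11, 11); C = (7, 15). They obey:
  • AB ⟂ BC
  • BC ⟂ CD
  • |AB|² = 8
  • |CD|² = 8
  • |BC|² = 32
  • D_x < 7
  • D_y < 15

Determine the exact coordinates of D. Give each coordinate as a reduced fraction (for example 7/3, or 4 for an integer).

1. D_x = 5  [[BC ⟂ CD ⇒ -4x+4y-32=0] ∩ [|D−(7, 15)|²=8]]
2. D_y = 13  [[BC ⟂ CD ⇒ -4x+4y-32=0] ∩ [|D−(7, 15)|²=8]]
   so D = (5, 13)

D = (5, 13)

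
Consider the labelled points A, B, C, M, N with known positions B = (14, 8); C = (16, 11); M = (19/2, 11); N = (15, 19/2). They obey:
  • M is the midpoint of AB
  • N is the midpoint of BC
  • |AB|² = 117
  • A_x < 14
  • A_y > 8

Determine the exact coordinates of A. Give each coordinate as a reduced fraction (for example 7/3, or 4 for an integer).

1. A_x = 5  [A = 2·M−B = 2·(19/2, 11)−(14, 8)]
2. A_y = 14  [A = 2·M−B = 2·(19/2, 11)−(14, 8)]
   so A = (5, 14)

A = (5, 14)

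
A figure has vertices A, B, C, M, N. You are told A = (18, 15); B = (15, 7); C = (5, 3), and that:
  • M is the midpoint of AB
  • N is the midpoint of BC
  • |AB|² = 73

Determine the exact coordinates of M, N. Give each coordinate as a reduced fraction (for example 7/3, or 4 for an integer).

M = (33/2, 11)
N = (10, 5)

1. M_x = 33/2  [2·M = A+B = (18, 15)+(15, 7)]
2. M_y = 11  [2·M = A+B = (18, 15)+(15, 7)]
   so M = (33/2, 11)
3. N_x = 10  [2·N = B+C = (15, 7)+(5, 3)]
4. N_y = 5  [2·N = B+C = (15, 7)+(5, 3)]
   so N = (10, 5)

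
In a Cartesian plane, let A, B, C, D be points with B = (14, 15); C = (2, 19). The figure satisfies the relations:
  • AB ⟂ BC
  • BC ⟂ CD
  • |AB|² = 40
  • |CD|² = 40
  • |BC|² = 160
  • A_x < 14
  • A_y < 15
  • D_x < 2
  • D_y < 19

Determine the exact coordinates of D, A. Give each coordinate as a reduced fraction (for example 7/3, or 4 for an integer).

D = (0, 13)
A = (12, 9)

1. D_x = 0  [[BC ⟂ CD ⇒ -12x+4y-52=0] ∩ [|D−(2, 19)|²=40]]
2. D_y = 13  [[BC ⟂ CD ⇒ -12x+4y-52=0] ∩ [|D−(2, 19)|²=40]]
   so D = (0, 13)
3. A_x = 12  [[AB ⟂ BC ⇒ 12x-4y-108=0] ∩ [|A−(14, 15)|²=40]]
4. A_y = 9  [[AB ⟂ BC ⇒ 12x-4y-108=0] ∩ [|A−(14, 15)|²=40]]
   so A = (12, 9)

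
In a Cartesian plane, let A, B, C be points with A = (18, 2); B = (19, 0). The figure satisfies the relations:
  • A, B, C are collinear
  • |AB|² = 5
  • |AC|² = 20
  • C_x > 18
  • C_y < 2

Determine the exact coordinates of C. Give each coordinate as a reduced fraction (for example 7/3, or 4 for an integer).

C = (20, -2)

1. C_x = 20  [[A, B, C are collinear ⇒ 2x+1y-38=0] ∩ [|C−(18, 2)|²=20]]
2. C_y = -2  [[A, B, C are collinear ⇒ 2x+1y-38=0] ∩ [|C−(18, 2)|²=20]]
   so C = (20, -2)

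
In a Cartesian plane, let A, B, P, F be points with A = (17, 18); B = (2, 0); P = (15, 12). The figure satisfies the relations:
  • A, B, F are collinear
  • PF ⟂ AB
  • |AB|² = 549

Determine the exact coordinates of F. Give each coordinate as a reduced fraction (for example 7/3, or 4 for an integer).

F = (807/61, 822/61)

1. F_x = 807/61  [[A, B, F are collinear ⇒ 18x-15y-36=0] ∩ [PF ⟂ AB ⇒ -15x-18y+441=0]]
2. F_y = 822/61  [[A, B, F are collinear ⇒ 18x-15y-36=0] ∩ [PF ⟂ AB ⇒ -15x-18y+441=0]]
   so F = (807/61, 822/61)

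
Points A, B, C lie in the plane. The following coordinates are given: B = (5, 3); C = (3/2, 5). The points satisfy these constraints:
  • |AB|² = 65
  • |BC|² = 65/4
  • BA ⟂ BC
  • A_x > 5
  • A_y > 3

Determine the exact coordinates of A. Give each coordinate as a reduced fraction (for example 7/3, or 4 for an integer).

A = (9, 10)

1. A_x = 9  [[BA ⟂ BC ⇒ -7/2x+2y+23/2=0] ∩ [|A−(5, 3)|²=65]]
2. A_y = 10  [[BA ⟂ BC ⇒ -7/2x+2y+23/2=0] ∩ [|A−(5, 3)|²=65]]
   so A = (9, 10)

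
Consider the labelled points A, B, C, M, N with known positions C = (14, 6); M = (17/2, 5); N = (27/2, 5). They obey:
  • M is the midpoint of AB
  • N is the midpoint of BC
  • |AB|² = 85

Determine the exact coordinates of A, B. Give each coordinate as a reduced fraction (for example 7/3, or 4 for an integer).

1. B_x = 13  [B = 2·N−C = 2·(27/2, 5)−(14, 6)]
2. B_y = 4  [B = 2·N−C = 2·(27/2, 5)−(14, 6)]
   so B = (13, 4)
3. A_x = 4  [A = 2·M−B = 2·(17/2, 5)−(13, 4)]
4. A_y = 6  [A = 2·M−B = 2·(17/2, 5)−(13, 4)]
   so A = (4, 6)

A = (4, 6)
B = (13, 4)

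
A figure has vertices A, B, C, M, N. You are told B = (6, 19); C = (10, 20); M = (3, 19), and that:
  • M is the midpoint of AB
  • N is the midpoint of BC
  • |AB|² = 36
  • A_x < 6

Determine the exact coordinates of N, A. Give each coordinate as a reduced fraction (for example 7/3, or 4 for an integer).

1. A_x = 0  [A = 2·M−B = 2·(3, 19)−(6, 19)]
2. A_y = 19  [A = 2·M−B = 2·(3, 19)−(6, 19)]
   so A = (0, 19)
3. N_x = 8  [2·N = B+C = (6, 19)+(10, 20)]
4. N_y = 39/2  [2·N = B+C = (6, 19)+(10, 20)]
   so N = (8, 39/2)

N = (8, 39/2)
A = (0, 19)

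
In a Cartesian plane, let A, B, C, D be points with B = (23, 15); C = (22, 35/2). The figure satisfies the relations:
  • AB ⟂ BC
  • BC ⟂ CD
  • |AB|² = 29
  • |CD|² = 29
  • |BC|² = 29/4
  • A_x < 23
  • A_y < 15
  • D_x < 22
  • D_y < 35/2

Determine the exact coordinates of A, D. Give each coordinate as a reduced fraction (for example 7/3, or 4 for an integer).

1. A_x = 18  [[AB ⟂ BC ⇒ 1x-5/2y+29/2=0] ∩ [|A−(23, 15)|²=29]]
2. A_y = 13  [[AB ⟂ BC ⇒ 1x-5/2y+29/2=0] ∩ [|A−(23, 15)|²=29]]
   so A = (18, 13)
3. D_x = 17  [[BC ⟂ CD ⇒ -1x+5/2y-87/4=0] ∩ [|D−(22, 35/2)|²=29]]
4. D_y = 31/2  [[BC ⟂ CD ⇒ -1x+5/2y-87/4=0] ∩ [|D−(22, 35/2)|²=29]]
   so D = (17, 31/2)

A = (18, 13)
D = (17, 31/2)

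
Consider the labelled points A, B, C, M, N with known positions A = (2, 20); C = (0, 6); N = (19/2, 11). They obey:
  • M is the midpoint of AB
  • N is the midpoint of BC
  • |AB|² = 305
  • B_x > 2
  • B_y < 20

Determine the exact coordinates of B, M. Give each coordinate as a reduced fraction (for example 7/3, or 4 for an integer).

1. B_x = 19  [B = 2·N−C = 2·(19/2, 11)−(0, 6)]
2. B_y = 16  [B = 2·N−C = 2·(19/2, 11)−(0, 6)]
   so B = (19, 16)
3. M_x = 21/2  [2·M = A+B = (2, 20)+(19, 16)]
4. M_y = 18  [2·M = A+B = (2, 20)+(19, 16)]
   so M = (21/2, 18)

B = (19, 16)
M = (21/2, 18)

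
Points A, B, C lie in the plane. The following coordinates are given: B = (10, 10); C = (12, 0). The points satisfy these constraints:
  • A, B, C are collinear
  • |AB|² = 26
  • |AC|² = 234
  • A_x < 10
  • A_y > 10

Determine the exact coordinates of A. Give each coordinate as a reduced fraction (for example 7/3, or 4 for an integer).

1. A_x = 9  [[A, B, C are collinear ⇒ 10x+2y-120=0] ∩ [|A−(10, 10)|²=26]]
2. A_y = 15  [[A, B, C are collinear ⇒ 10x+2y-120=0] ∩ [|A−(10, 10)|²=26]]
   so A = (9, 15)

A = (9, 15)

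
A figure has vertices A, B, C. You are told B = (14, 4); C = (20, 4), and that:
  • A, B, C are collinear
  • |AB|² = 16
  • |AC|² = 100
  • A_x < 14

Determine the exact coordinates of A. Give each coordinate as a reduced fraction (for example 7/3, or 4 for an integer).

1. A_x = 10  [[A, B, C are collinear ⇒ 6y-24=0] ∩ [|A−(14, 4)|²=16]]
2. A_y = 4  [[A, B, C are collinear ⇒ 6y-24=0] ∩ [|A−(14, 4)|²=16]]
   so A = (10, 4)

A = (10, 4)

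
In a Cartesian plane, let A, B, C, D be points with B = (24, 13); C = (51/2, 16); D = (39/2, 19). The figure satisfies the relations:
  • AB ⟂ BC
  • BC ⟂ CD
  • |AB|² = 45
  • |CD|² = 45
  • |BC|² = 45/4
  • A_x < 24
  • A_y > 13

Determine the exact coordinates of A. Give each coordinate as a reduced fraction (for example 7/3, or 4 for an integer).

A = (18, 16)

1. A_x = 18  [[AB ⟂ BC ⇒ -3/2x-3y+75=0] ∩ [|A−(24, 13)|²=45]]
2. A_y = 16  [[AB ⟂ BC ⇒ -3/2x-3y+75=0] ∩ [|A−(24, 13)|²=45]]
   so A = (18, 16)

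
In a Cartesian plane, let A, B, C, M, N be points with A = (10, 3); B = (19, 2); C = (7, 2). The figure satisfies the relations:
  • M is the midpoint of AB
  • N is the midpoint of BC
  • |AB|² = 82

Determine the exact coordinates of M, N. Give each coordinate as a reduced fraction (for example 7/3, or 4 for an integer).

1. M_x = 29/2  [2·M = A+B = (10, 3)+(19, 2)]
2. M_y = 5/2  [2·M = A+B = (10, 3)+(19, 2)]
   so M = (29/2, 5/2)
3. N_x = 13  [2·N = B+C = (19, 2)+(7, 2)]
4. N_y = 2  [2·N = B+C = (19, 2)+(7, 2)]
   so N = (13, 2)

M = (29/2, 5/2)
N = (13, 2)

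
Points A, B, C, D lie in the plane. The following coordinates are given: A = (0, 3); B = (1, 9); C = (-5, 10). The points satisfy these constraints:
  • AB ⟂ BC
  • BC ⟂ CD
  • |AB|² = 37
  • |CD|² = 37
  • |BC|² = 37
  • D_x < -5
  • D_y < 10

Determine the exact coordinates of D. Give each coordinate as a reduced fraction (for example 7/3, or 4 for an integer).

1. D_x = -6  [[BC ⟂ CD ⇒ -6x+1y-40=0] ∩ [|D−(-5, 10)|²=37]]
2. D_y = 4  [[BC ⟂ CD ⇒ -6x+1y-40=0] ∩ [|D−(-5, 10)|²=37]]
   so D = (-6, 4)

D = (-6, 4)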